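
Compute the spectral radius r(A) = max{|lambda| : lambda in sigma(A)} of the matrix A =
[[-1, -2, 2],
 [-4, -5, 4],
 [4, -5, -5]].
r(A) ≈ 7.0246

The eigenvalues of A are the roots of its characteristic polynomial. With M = A (coefficients from the trace, the sum of principal 2x2 minors, and det A):
  p(λ) = det(λ I - M) = λ^3 + 11λ^2 + 39λ - 43.
No integer candidate from the rational root theorem (±divisors of 43) is a root, so the roots are irrational. The cubic discriminant is Δ = -206272 < 0, so there is one real root and a complex-conjugate pair. p(0) = -43 and p(1) = 8 have opposite signs, so a root lies in (0, 1); Newton's method refines it to λ ≈ 0.8714. Dividing out (λ - (0.8714)) leaves approximately λ^2 + 11.8714λ + 49.3449. For λ^2 + 11.8714λ + 49.3449 the discriminant is -56.4493. It is negative, so the remaining roots are the complex-conjugate pair λ ≈ -5.9357 ± 3.7566i. Their product equals the constant term, so |λ|^2 ≈ 49.3449 and |λ| ≈ 7.0246.
Thus the eigenvalues (to 4 decimals) are 0.8714 (modulus 0.8714); -5.9357 ± 3.7566i (modulus 7.0246). The spectral radius is the largest modulus: r(A) ≈ 7.0246. (Cross-check: r(A) ≤ ||A||_2 ≈ 8.8025; equality holds whenever A is normal, though it can also hold for some non-normal A.)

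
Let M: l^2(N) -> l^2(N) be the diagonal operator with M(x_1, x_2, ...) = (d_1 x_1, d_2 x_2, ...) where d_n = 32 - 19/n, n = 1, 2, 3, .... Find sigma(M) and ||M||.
sigma(M) = {32 - 19/n : n ≥ 1} ∪ {32}; ||M|| = 32

A bounded diagonal operator on l^2 with diagonal entries d_n has spectrum equal to the closure of {d_n : n ≥ 1}: every d_n is an eigenvalue (with eigenvector e_n), so {d_n} ⊂ sigma(M); the spectrum is closed, so its closure is too; and for lambda not in the closure, (M - lambda I) has bounded inverse (the diagonal entries 1/(d_n - lambda) are bounded). For our sequence d_n = 32 - 19/n, n = 1, 2, 3, ...:
  - {d_n} = {32 - 19/n : n ≥ 1}; the only limit point is 32
  - closure = {32 - 19/n : n ≥ 1} ∪ {32}
For the norm: a diagonal operator has ||M|| = sup_n |d_n|. Here d_n = 32 - 19/n increases monotonically from d_1 = 13 toward 32, with all terms in [13, 32); so sup_n |d_n| = 32 (the supremum is the limit, not attained). So ||M|| = 32.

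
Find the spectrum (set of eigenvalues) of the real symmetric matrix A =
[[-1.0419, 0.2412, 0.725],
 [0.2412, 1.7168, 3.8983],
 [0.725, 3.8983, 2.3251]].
sigma(A) ≈ {-2, -1, 6}

A is real symmetric, so its spectrum consists of real eigenvalues. Expanding the characteristic polynomial of the displayed matrix gives
  det(λ I - A) = p(λ) = λ^3 + (-3)λ^2 + (-16)λ + (-12).
Solving p(λ) = 0 yields eigenvalues ≈ -2, -1, 6. (A is shown rounded to 4 decimals, so these recover the underlying integer eigenvalues to within that precision.)
Verification: the trace of A = 3 equals the sum of eigenvalues 3, and det(A) ≈ 12.0002 matches the eigenvalue product 12.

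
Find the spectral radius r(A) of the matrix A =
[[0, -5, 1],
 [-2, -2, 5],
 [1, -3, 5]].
r(A) ≈ 4.2812

The eigenvalues of A are the roots of its characteristic polynomial. With M = A (coefficients from the trace, the sum of principal 2x2 minors, and det A):
  p(λ) = det(λ I - M) = λ^3 - 3λ^2 - 6λ + 67.
No integer candidate from the rational root theorem (±divisors of 67) is a root, so the roots are irrational. The cubic discriminant is Δ = -91071 < 0, so there is one real root and a complex-conjugate pair. p(-4) = -21 and p(-3) = 31 have opposite signs, so a root lies in (-4, -3); Newton's method refines it to λ ≈ -3.6555. Dividing out (λ - (-3.6555)) leaves approximately λ^2 - 6.6555λ + 18.3288. For λ^2 - 6.6555λ + 18.3288 the discriminant is -29.0199. It is negative, so the remaining roots are the complex-conjugate pair λ ≈ 3.3277 ± 2.6935i. Their product equals the constant term, so |λ|^2 ≈ 18.3288 and |λ| ≈ 4.2812.
Thus the eigenvalues (to 4 decimals) are -3.6555 (modulus 3.6555); 3.3277 ± 2.6935i (modulus 4.2812). The spectral radius is the largest modulus: r(A) ≈ 4.2812. (Cross-check: r(A) ≤ ||A||_2 ≈ 8.6883; equality holds whenever A is normal, though it can also hold for some non-normal A.)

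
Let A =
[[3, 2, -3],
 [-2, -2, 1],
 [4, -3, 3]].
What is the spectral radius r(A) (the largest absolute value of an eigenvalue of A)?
r(A) ≈ 4.8114

The eigenvalues of A are the roots of its characteristic polynomial. With M = A (coefficients from the trace, the sum of principal 2x2 minors, and det A):
  p(λ) = det(λ I - M) = λ^3 - 4λ^2 + 16λ + 31.
No integer candidate from the rational root theorem (±divisors of 31) is a root, so the roots are irrational. The cubic discriminant is Δ = -66011 < 0, so there is one real root and a complex-conjugate pair. p(-2) = -25 and p(-1) = 10 have opposite signs, so a root lies in (-2, -1); Newton's method refines it to λ ≈ -1.3391. Dividing out (λ - (-1.3391)) leaves approximately λ^2 - 5.3391λ + 23.1497. For λ^2 - 5.3391λ + 23.1497 the discriminant is -64.0926. It is negative, so the remaining roots are the complex-conjugate pair λ ≈ 2.6696 ± 4.0029i. Their product equals the constant term, so |λ|^2 ≈ 23.1497 and |λ| ≈ 4.8114.
Thus the eigenvalues (to 4 decimals) are -1.3391 (modulus 1.3391); 2.6696 ± 4.0029i (modulus 4.8114). The spectral radius is the largest modulus: r(A) ≈ 4.8114. (Cross-check: r(A) ≤ ||A||_2 ≈ 5.9741; equality holds whenever A is normal, though it can also hold for some non-normal A.)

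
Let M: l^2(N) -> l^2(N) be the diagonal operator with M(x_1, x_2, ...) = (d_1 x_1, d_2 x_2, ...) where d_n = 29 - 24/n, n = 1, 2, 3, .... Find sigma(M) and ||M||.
sigma(M) = {29 - 24/n : n ≥ 1} ∪ {29}; ||M|| = 29

A bounded diagonal operator on l^2 with diagonal entries d_n has spectrum equal to the closure of {d_n : n ≥ 1}: every d_n is an eigenvalue (with eigenvector e_n), so {d_n} ⊂ sigma(M); the spectrum is closed, so its closure is too; and for lambda not in the closure, (M - lambda I) has bounded inverse (the diagonal entries 1/(d_n - lambda) are bounded). For our sequence d_n = 29 - 24/n, n = 1, 2, 3, ...:
  - {d_n} = {29 - 24/n : n ≥ 1}; the only limit point is 29
  - closure = {29 - 24/n : n ≥ 1} ∪ {29}
For the norm: a diagonal operator has ||M|| = sup_n |d_n|. Here d_n = 29 - 24/n increases monotonically from d_1 = 5 toward 29, with all terms in [5, 29); so sup_n |d_n| = 29 (the supremum is the limit, not attained). So ||M|| = 29.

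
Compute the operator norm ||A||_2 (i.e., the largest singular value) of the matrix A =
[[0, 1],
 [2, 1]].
||A||_2 = sqrt((6 + sqrt(20))/2) ≈ 2.2882 (= sqrt(largest eigenvalue of A^T A))

||A||_2 = sigma_max(A) = sqrt(lambda_max(A^T A)). Form the symmetric matrix M = A^T A =
[[4, 2],
 [2, 2]].
Its characteristic polynomial (trace, determinant of M give the coefficients) is
  p(λ) = det(λ I - M) = λ^2 - 6λ + 4.
For λ^2 - 6λ + 4 the discriminant is 20. It is nonnegative but not a perfect square, so the roots are real and irrational: λ = (6 ± sqrt(20))/2 ≈ 5.2361, 0.7639.
So the eigenvalues of A^T A are ≈ 0.7639, 5.2361 (all ≥ 0, as they must be for A^T A). The largest is λ_max = (6 + sqrt(20))/2 ≈ 5.2361, hence ||A||_2 = sqrt(λ_max) = sqrt((6 + sqrt(20))/2) ≈ 2.2882.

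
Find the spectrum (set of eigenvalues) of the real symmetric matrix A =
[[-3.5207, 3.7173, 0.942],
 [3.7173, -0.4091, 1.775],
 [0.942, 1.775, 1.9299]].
sigma(A) ≈ {-6, 0, 4}

A is real symmetric, so its spectrum consists of real eigenvalues. Expanding the characteristic polynomial of the displayed matrix gives
  det(λ I - A) = p(λ) = λ^3 + (2)λ^2 + (-24)λ + (0.0019).
Solving p(λ) = 0 yields eigenvalues ≈ -6, 0, 4. (A is shown rounded to 4 decimals, so these recover the underlying integer eigenvalues to within that precision.)
Verification: the trace of A = -2 equals the sum of eigenvalues -2, and det(A) ≈ -0.0019 matches the eigenvalue product 0.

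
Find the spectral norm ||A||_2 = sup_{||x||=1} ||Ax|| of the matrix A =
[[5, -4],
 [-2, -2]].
||A||_2 = sqrt((49 + sqrt(1105))/2) ≈ 6.4125 (= sqrt(largest eigenvalue of A^T A))

||A||_2 = sigma_max(A) = sqrt(lambda_max(A^T A)). Form the symmetric matrix M = A^T A =
[[29, -16],
 [-16, 20]].
Its characteristic polynomial (trace, determinant of M give the coefficients) is
  p(λ) = det(λ I - M) = λ^2 - 49λ + 324.
For λ^2 - 49λ + 324 the discriminant is 1105. It is nonnegative but not a perfect square, so the roots are real and irrational: λ = (49 ± sqrt(1105))/2 ≈ 41.1208, 7.8792.
So the eigenvalues of A^T A are ≈ 7.8792, 41.1208 (all ≥ 0, as they must be for A^T A). The largest is λ_max = (49 + sqrt(1105))/2 ≈ 41.1208, hence ||A||_2 = sqrt(λ_max) = sqrt((49 + sqrt(1105))/2) ≈ 6.4125.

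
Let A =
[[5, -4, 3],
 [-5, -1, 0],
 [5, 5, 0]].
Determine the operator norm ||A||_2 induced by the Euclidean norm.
||A||_2 ≈ 8.9296 (= sqrt(largest eigenvalue of A^T A))

||A||_2 = sigma_max(A) = sqrt(lambda_max(A^T A)). Form the symmetric matrix M = A^T A =
[[75, 10, 15],
 [10, 42, -12],
 [15, -12, 9]].
Its characteristic polynomial (trace, sum of principal 2x2 minors, determinant of M give the coefficients) is
  p(λ) = det(λ I - M) = λ^3 - 126λ^2 + 3734λ - 3600.
No integer candidate from the rational root theorem (±divisors of 3600) is a root, so the roots are irrational. The cubic discriminant is Δ = 14438219440 > 0, so there are three distinct real roots. p(0) = -3600 and p(1) = 9 have opposite signs, so a root lies in (0, 1); Newton's method refines it to λ ≈ 0.9974. p(45) = 405 and p(46) = -1116 have opposite signs, so a root lies in (45, 46); Newton's method refines it to λ ≈ 45.265. p(79) = -1941 and p(80) = 720 have opposite signs, so a root lies in (79, 80); Newton's method refines it to λ ≈ 79.7376. Check (Vieta): the three roots sum to 126, matching tr M = 126.
So the eigenvalues of A^T A are ≈ 0.9974, 45.265, 79.7376 (all ≥ 0, as they must be for A^T A). The largest is λ_max ≈ 79.7376, hence ||A||_2 = sqrt(λ_max) ≈ 8.9296.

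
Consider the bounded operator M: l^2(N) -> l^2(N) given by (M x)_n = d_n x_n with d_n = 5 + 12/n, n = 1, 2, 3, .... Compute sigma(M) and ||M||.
sigma(M) = {5 + 12/n : n ≥ 1} ∪ {5}; ||M|| = 17

A bounded diagonal operator on l^2 with diagonal entries d_n has spectrum equal to the closure of {d_n : n ≥ 1}: every d_n is an eigenvalue (with eigenvector e_n), so {d_n} ⊂ sigma(M); the spectrum is closed, so its closure is too; and for lambda not in the closure, (M - lambda I) has bounded inverse (the diagonal entries 1/(d_n - lambda) are bounded). For our sequence d_n = 5 + 12/n, n = 1, 2, 3, ...:
  - {d_n} = {5 + 12/n : n ≥ 1}; the only limit point is 5
  - closure = {5 + 12/n : n ≥ 1} ∪ {5}
For the norm: a diagonal operator has ||M|| = sup_n |d_n|. Here d_n = 5 + 12/n is positive and decreasing, so sup_n |d_n| = d_1 = 5 + 12 = 17. So ||M|| = 17.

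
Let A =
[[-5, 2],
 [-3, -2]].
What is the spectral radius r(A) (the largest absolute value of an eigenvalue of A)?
r(A) = 4

The eigenvalues of A are the roots of its characteristic polynomial. With M = A (coefficients from the trace and determinant):
  p(λ) = det(λ I - M) = λ^2 + 7λ + 16.
For λ^2 + 7λ + 16 the discriminant is -15. It is negative, so the roots are the complex-conjugate pair λ = -7/2 ± (sqrt(15)/2) i ≈ -3.5 ± 1.9365i. For a conjugate pair the product of the roots equals the constant term, so |λ|^2 = 16 and |λ| = sqrt(16) = 4.
Thus the eigenvalues (to 4 decimals) are -3.5 ± 1.9365i (modulus 4). The spectral radius is the largest modulus: r(A) = 4. (Cross-check: r(A) ≤ ||A||_2 ≈ 5.8823; equality holds whenever A is normal, though it can also hold for some non-normal A.)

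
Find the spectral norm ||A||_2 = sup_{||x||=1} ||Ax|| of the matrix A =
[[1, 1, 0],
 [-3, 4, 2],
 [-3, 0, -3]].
||A||_2 ≈ 5.4559 (= sqrt(largest eigenvalue of A^T A))

||A||_2 = sigma_max(A) = sqrt(lambda_max(A^T A)). Form the symmetric matrix M = A^T A =
[[19, -11, 3],
 [-11, 17, 8],
 [3, 8, 13]].
Its characteristic polynomial (trace, sum of principal 2x2 minors, determinant of M give the coefficients) is
  p(λ) = det(λ I - M) = λ^3 - 49λ^2 + 597λ - 729.
No integer candidate from the rational root theorem (±divisors of 729) is a root, so the roots are irrational. The cubic discriminant is Δ = 31077792 > 0, so there are three distinct real roots. p(1) = -180 and p(2) = 277 have opposite signs, so a root lies in (1, 2); Newton's method refines it to λ ≈ 1.3711. p(17) = 172 and p(18) = -27 have opposite signs, so a root lies in (17, 18); Newton's method refines it to λ ≈ 17.862. p(29) = -236 and p(30) = 81 have opposite signs, so a root lies in (29, 30); Newton's method refines it to λ ≈ 29.7669. Check (Vieta): the three roots sum to 49, matching tr M = 49.
So the eigenvalues of A^T A are ≈ 1.3711, 17.862, 29.7669 (all ≥ 0, as they must be for A^T A). The largest is λ_max ≈ 29.7669, hence ||A||_2 = sqrt(λ_max) ≈ 5.4559.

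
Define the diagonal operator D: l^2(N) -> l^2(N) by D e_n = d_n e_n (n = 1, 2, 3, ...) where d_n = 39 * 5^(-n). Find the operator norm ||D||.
||D|| = 39/5 (attained at n = 1)

For D diagonal, ||D|| = sup_n |d_n|. The sequence d_n = 39 * 5^(-n) is positive and strictly decreasing (ratio 5^(-1) < 1), so the supremum is d_1 = 39/5. Hence ||D|| = 39/5.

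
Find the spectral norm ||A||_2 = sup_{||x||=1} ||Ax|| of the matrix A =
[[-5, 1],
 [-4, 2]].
||A||_2 = sqrt((46 + sqrt(1972))/2) ≈ 6.7234 (= sqrt(largest eigenvalue of A^T A))

||A||_2 = sigma_max(A) = sqrt(lambda_max(A^T A)). Form the symmetric matrix M = A^T A =
[[41, -13],
 [-13, 5]].
Its characteristic polynomial (trace, determinant of M give the coefficients) is
  p(λ) = det(λ I - M) = λ^2 - 46λ + 36.
For λ^2 - 46λ + 36 the discriminant is 1972. It is nonnegative but not a perfect square, so the roots are real and irrational: λ = (46 ± sqrt(1972))/2 ≈ 45.2036, 0.7964.
So the eigenvalues of A^T A are ≈ 0.7964, 45.2036 (all ≥ 0, as they must be for A^T A). The largest is λ_max = (46 + sqrt(1972))/2 ≈ 45.2036, hence ||A||_2 = sqrt(λ_max) = sqrt((46 + sqrt(1972))/2) ≈ 6.7234.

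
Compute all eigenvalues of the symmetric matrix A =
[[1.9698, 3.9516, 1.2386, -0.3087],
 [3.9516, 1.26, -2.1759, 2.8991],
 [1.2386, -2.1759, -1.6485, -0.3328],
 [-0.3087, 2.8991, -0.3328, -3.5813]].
sigma(A) ≈ {-6, -3, 1, 6}

A is real symmetric, so its spectrum consists of real eigenvalues. Expanding the characteristic polynomial of the displayed matrix gives
  det(λ I - A) = p(λ) = λ^4 + (2)λ^3 + (-39)λ^2 + (-72.0023)λ + (107.9956).
Solving p(λ) = 0 yields eigenvalues ≈ -6, -3, 1, 6. (A is shown rounded to 4 decimals, so these recover the underlying integer eigenvalues to within that precision.)
Verification: the trace of A = -2 equals the sum of eigenvalues -2, and det(A) ≈ 107.9956 matches the eigenvalue product 108.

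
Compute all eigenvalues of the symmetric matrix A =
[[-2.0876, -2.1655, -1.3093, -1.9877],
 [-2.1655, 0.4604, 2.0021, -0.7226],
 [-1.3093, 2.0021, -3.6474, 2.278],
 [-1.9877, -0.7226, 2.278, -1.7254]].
sigma(A) ≈ {-6, -4, 0, 3}

A is real symmetric, so its spectrum consists of real eigenvalues. Expanding the characteristic polynomial of the displayed matrix gives
  det(λ I - A) = p(λ) = λ^4 + (7)λ^3 + (-6)λ^2 + (-72)λ + (-0.0018).
Solving p(λ) = 0 yields eigenvalues ≈ -6, -4, 0, 3. (A is shown rounded to 4 decimals, so these recover the underlying integer eigenvalues to within that precision.)
Verification: the trace of A = -7 equals the sum of eigenvalues -7, and det(A) ≈ -0.0018 matches the eigenvalue product 0.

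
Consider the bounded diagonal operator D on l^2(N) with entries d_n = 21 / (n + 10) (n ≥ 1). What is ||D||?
||D|| = 21/11 (attained at n = 1)

For D diagonal, ||D|| = sup_n |d_n| = sup_n 21/(n + 10). This is positive and strictly decreasing in n, so the supremum is attained at n = 1: d_1 = 21/(1 + 10) = 21/11. Hence ||D|| = 21/11.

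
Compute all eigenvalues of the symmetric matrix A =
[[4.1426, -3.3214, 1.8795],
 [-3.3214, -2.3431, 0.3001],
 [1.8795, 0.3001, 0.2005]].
sigma(A) ≈ {-4, 0, 6}

A is real symmetric, so its spectrum consists of real eigenvalues. Expanding the characteristic polynomial of the displayed matrix gives
  det(λ I - A) = p(λ) = λ^3 + (-2)λ^2 + (-24)λ + (0).
Solving p(λ) = 0 yields eigenvalues ≈ -4, 0, 6. (A is shown rounded to 4 decimals, so these recover the underlying integer eigenvalues to within that precision.)
Verification: the trace of A = 2 equals the sum of eigenvalues 2, and det(A) ≈ -0.0008 matches the eigenvalue product 0.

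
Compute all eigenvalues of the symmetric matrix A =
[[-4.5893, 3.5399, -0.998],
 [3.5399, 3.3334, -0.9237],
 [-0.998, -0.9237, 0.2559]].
sigma(A) ≈ {-6, 0, 5}

A is real symmetric, so its spectrum consists of real eigenvalues. Expanding the characteristic polynomial of the displayed matrix gives
  det(λ I - A) = p(λ) = λ^3 + (1)λ^2 + (-30)λ + (0).
Solving p(λ) = 0 yields eigenvalues ≈ -6, 0, 5. (A is shown rounded to 4 decimals, so these recover the underlying integer eigenvalues to within that precision.)
Verification: the trace of A = -1 equals the sum of eigenvalues -1, and det(A) ≈ 0.0007 matches the eigenvalue product 0.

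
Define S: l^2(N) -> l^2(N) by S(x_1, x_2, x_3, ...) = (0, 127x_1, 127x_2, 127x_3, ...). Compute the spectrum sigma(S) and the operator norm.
sigma(S) = closed disk {z in C : |z| ≤ 127}; ||S|| = 127

Note S = 127·U where U is the unit right shift (U x)_k = x_{k-1} (with x_0 := 0); so ||S|| = 127||U|| and sigma(S) = 127·sigma(U). ||S x||^2 = sum_{k≥1} |127x_k|^2 = 16129||x||^2, so ||S|| = 127 and sigma(S) ⊂ {|z| ≤ 127}. For any |lambda| < 127, the equation (S - lambda I) x = 0 forces x_1 = 0, then 127x_k = lambda x_{k+1} ⇒ x = 0, so S has no eigenvalues. But (S - lambda I) is not surjective for |lambda| < 127: solving (S - lambda I) x = e_1 would require x_n proportional to (lambda/127)^(-n), which is not in l^2. So every |lambda| < 127 lies in the residual spectrum. The boundary |lambda| = 127 is in the approximate point spectrum (the spectrum is closed). Hence sigma(S) is the closed disk of radius 127.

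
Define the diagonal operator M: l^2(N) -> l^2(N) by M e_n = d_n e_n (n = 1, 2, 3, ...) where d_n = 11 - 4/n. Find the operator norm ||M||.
||M|| = 11

For a diagonal operator on l^2 with entries d_n, ||M|| = sup_n |d_n|. Here d_1 = 7, d_2 = 9, ..., and d_n = 11 - 4/n increases monotonically toward 11. All terms lie in [7, 11), so |d_n| = d_n and the supremum is the limit 11, which is not attained by any individual d_n. Hence ||M|| = 11.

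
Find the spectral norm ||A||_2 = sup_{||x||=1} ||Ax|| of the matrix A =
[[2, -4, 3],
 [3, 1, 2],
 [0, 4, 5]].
||A||_2 ≈ 6.8732 (= sqrt(largest eigenvalue of A^T A))

||A||_2 = sigma_max(A) = sqrt(lambda_max(A^T A)). Form the symmetric matrix M = A^T A =
[[13, -5, 12],
 [-5, 33, 10],
 [12, 10, 38]].
Its characteristic polynomial (trace, sum of principal 2x2 minors, determinant of M give the coefficients) is
  p(λ) = det(λ I - M) = λ^3 - 84λ^2 + 1908λ - 8100.
No integer candidate from the rational root theorem (±divisors of 8100) is a root, so the roots are irrational. The cubic discriminant is Δ = 295670736 > 0, so there are three distinct real roots. p(5) = -535 and p(6) = 540 have opposite signs, so a root lies in (5, 6); Newton's method refines it to λ ≈ 5.482. p(31) = 115 and p(32) = -292 have opposite signs, so a root lies in (31, 32); Newton's method refines it to λ ≈ 31.2775. p(47) = -157 and p(48) = 540 have opposite signs, so a root lies in (47, 48); Newton's method refines it to λ ≈ 47.2405. Check (Vieta): the three roots sum to 84, matching tr M = 84.
So the eigenvalues of A^T A are ≈ 5.482, 31.2775, 47.2405 (all ≥ 0, as they must be for A^T A). The largest is λ_max ≈ 47.2405, hence ||A||_2 = sqrt(λ_max) ≈ 6.8732.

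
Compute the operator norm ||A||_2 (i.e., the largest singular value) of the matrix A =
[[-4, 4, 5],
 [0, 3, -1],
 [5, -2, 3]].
||A||_2 ≈ 8.0958 (= sqrt(largest eigenvalue of A^T A))

||A||_2 = sigma_max(A) = sqrt(lambda_max(A^T A)). Form the symmetric matrix M = A^T A =
[[41, -26, -5],
 [-26, 29, 11],
 [-5, 11, 35]].
Its characteristic polynomial (trace, sum of principal 2x2 minors, determinant of M give the coefficients) is
  p(λ) = det(λ I - M) = λ^3 - 105λ^2 + 2817λ - 15129.
No integer candidate from the rational root theorem (±divisors of 15129) is a root, so the roots are irrational. The cubic discriminant is Δ = 2385665136 > 0, so there are three distinct real roots. p(7) = -212 and p(8) = 1199 have opposite signs, so a root lies in (7, 8); Newton's method refines it to λ ≈ 7.143. p(32) = 263 and p(33) = -576 have opposite signs, so a root lies in (32, 33); Newton's method refines it to λ ≈ 32.3154. p(65) = -1024 and p(66) = 909 have opposite signs, so a root lies in (65, 66); Newton's method refines it to λ ≈ 65.5415. Check (Vieta): the three roots sum to 105, matching tr M = 105.
So the eigenvalues of A^T A are ≈ 7.143, 32.3154, 65.5415 (all ≥ 0, as they must be for A^T A). The largest is λ_max ≈ 65.5415, hence ||A||_2 = sqrt(λ_max) ≈ 8.0958.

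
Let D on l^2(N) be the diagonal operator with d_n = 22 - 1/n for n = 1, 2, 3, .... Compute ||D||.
||D|| = 22

For a diagonal operator on l^2 with entries d_n, ||D|| = sup_n |d_n|. Here d_1 = 21, d_2 = 43/2, ..., and d_n = 22 - 1/n increases monotonically toward 22. All terms lie in [21, 22), so |d_n| = d_n and the supremum is the limit 22, which is not attained by any individual d_n. Hence ||D|| = 22.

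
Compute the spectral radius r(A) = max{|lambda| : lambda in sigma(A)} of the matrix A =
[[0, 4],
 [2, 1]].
r(A) = (1 + sqrt(33))/2 ≈ 3.3723

The eigenvalues of A are the roots of its characteristic polynomial. With M = A (coefficients from the trace and determinant):
  p(λ) = det(λ I - M) = λ^2 - λ - 8.
For λ^2 - λ - 8 the discriminant is 33. It is nonnegative but not a perfect square, so the roots are real and irrational: λ = (1 ± sqrt(33))/2 ≈ 3.3723, -2.3723.
Thus the eigenvalues (to 4 decimals) are 3.3723 (modulus 3.3723); -2.3723 (modulus 2.3723). The spectral radius is the largest modulus: r(A) = (1 + sqrt(33))/2 ≈ 3.3723. (Cross-check: r(A) ≤ ||A||_2 ≈ 4.1594; equality holds whenever A is normal, though it can also hold for some non-normal A.)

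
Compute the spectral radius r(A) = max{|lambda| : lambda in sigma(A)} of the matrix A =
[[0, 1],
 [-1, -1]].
r(A) = 1

The eigenvalues of A are the roots of its characteristic polynomial. With M = A (coefficients from the trace and determinant):
  p(λ) = det(λ I - M) = λ^2 + λ + 1.
For λ^2 + λ + 1 the discriminant is -3. It is negative, so the roots are the complex-conjugate pair λ = -1/2 ± (sqrt(3)/2) i ≈ -0.5 ± 0.866i. For a conjugate pair the product of the roots equals the constant term, so |λ|^2 = 1 and |λ| = sqrt(1) = 1.
Thus the eigenvalues (to 4 decimals) are -0.5 ± 0.866i (modulus 1). The spectral radius is the largest modulus: r(A) = 1. (Cross-check: r(A) ≤ ||A||_2 ≈ 1.618; equality holds whenever A is normal, though it can also hold for some non-normal A.)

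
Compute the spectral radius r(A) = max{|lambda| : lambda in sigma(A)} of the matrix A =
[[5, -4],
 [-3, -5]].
r(A) = sqrt(148)/2 ≈ 6.0828

The eigenvalues of A are the roots of its characteristic polynomial. With M = A (coefficients from the trace and determinant):
  p(λ) = det(λ I - M) = λ^2 - 37.
For λ^2 - 37 the discriminant is 148. It is nonnegative but not a perfect square, so the roots are real and irrational: λ = ± sqrt(148)/2 ≈ 6.0828, -6.0828.
Thus the eigenvalues (to 4 decimals) are 6.0828 (modulus 6.0828); -6.0828 (modulus 6.0828). The spectral radius is the largest modulus: r(A) = sqrt(148)/2 ≈ 6.0828. (Cross-check: r(A) ≤ ||A||_2 ≈ 6.6033; equality holds whenever A is normal, though it can also hold for some non-normal A.)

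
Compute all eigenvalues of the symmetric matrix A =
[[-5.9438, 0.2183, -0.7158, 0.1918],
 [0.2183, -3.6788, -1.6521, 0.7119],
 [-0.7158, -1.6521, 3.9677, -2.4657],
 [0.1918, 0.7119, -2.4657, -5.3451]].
sigma(A) ≈ {-6, -4, 5} (-6 with multiplicity 2)

A is real symmetric, so its spectrum consists of real eigenvalues. Expanding the characteristic polynomial of the displayed matrix gives
  det(λ I - A) = p(λ) = λ^4 + (11)λ^3 + (4)λ^2 + (-276.003)λ + (-720.009).
Solving p(λ) = 0 yields eigenvalues ≈ -6, -6, -4, 5. (A is shown rounded to 4 decimals, so these recover the underlying integer eigenvalues to within that precision.)
Verification: the trace of A = -11 equals the sum of eigenvalues -11, and det(A) ≈ -720.0090 matches the eigenvalue product -720.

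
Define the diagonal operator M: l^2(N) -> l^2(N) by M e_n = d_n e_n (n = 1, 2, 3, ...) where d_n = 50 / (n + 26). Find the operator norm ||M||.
||M|| = 50/27 (attained at n = 1)

For M diagonal, ||M|| = sup_n |d_n| = sup_n 50/(n + 26). This is positive and strictly decreasing in n, so the supremum is attained at n = 1: d_1 = 50/(1 + 26) = 50/27. Hence ||M|| = 50/27.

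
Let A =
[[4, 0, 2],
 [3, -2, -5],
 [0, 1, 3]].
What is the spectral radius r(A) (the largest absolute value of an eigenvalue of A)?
r(A) ≈ 4.4241

The eigenvalues of A are the roots of its characteristic polynomial. With M = A (coefficients from the trace, the sum of principal 2x2 minors, and det A):
  p(λ) = det(λ I - M) = λ^3 - 5λ^2 + 3λ - 2.
No integer candidate from the rational root theorem (±divisors of 2) is a root, so the roots are irrational. The cubic discriminant is Δ = -451 < 0, so there is one real root and a complex-conjugate pair. p(4) = -6 and p(5) = 13 have opposite signs, so a root lies in (4, 5); Newton's method refines it to λ ≈ 4.4241. Dividing out (λ - (4.4241)) leaves approximately λ^2 - 0.5759λ + 0.4521. For λ^2 - 0.5759λ + 0.4521 the discriminant is -1.4766. It is negative, so the remaining roots are the complex-conjugate pair λ ≈ 0.288 ± 0.6076i. Their product equals the constant term, so |λ|^2 ≈ 0.4521 and |λ| ≈ 0.6724.
Thus the eigenvalues (to 4 decimals) are 4.4241 (modulus 4.4241); 0.288 ± 0.6076i (modulus 0.6724). The spectral radius is the largest modulus: r(A) ≈ 4.4241. (Cross-check: r(A) ≤ ||A||_2 ≈ 6.7857; equality holds whenever A is normal, though it can also hold for some non-normal A.)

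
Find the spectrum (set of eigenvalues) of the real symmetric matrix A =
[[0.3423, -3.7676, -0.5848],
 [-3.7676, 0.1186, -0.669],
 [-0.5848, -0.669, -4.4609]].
sigma(A) ≈ {-5, -3, 4}

A is real symmetric, so its spectrum consists of real eigenvalues. Expanding the characteristic polynomial of the displayed matrix gives
  det(λ I - A) = p(λ) = λ^3 + (4)λ^2 + (-17)λ + (-59.9988).
Solving p(λ) = 0 yields eigenvalues ≈ -5, -3, 4. (A is shown rounded to 4 decimals, so these recover the underlying integer eigenvalues to within that precision.)
Verification: the trace of A = -4 equals the sum of eigenvalues -4, and det(A) ≈ 59.9988 matches the eigenvalue product 60.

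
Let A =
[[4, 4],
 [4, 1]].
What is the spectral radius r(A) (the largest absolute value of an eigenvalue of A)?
r(A) = (5 + sqrt(73))/2 ≈ 6.772

The eigenvalues of A are the roots of its characteristic polynomial. With M = A (coefficients from the trace and determinant):
  p(λ) = det(λ I - M) = λ^2 - 5λ - 12.
For λ^2 - 5λ - 12 the discriminant is 73. It is nonnegative but not a perfect square, so the roots are real and irrational: λ = (5 ± sqrt(73))/2 ≈ 6.772, -1.772.
Thus the eigenvalues (to 4 decimals) are 6.772 (modulus 6.772); -1.772 (modulus 1.772). The spectral radius is the largest modulus: r(A) = (5 + sqrt(73))/2 ≈ 6.772. (Cross-check: r(A) ≤ ||A||_2 ≈ 6.772; equality holds whenever A is normal, though it can also hold for some non-normal A.)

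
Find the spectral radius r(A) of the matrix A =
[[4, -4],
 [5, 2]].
r(A) = sqrt(28) ≈ 5.2915

The eigenvalues of A are the roots of its characteristic polynomial. With M = A (coefficients from the trace and determinant):
  p(λ) = det(λ I - M) = λ^2 - 6λ + 28.
For λ^2 - 6λ + 28 the discriminant is -76. It is negative, so the roots are the complex-conjugate pair λ = 3 ± (sqrt(76)/2) i ≈ 3 ± 4.3589i. For a conjugate pair the product of the roots equals the constant term, so |λ|^2 = 28 and |λ| = sqrt(28) ≈ 5.2915.
Thus the eigenvalues (to 4 decimals) are 3 ± 4.3589i (modulus 5.2915). The spectral radius is the largest modulus: r(A) = sqrt(28) ≈ 5.2915. (Cross-check: r(A) ≤ ||A||_2 ≈ 6.5264; equality holds whenever A is normal, though it can also hold for some non-normal A.)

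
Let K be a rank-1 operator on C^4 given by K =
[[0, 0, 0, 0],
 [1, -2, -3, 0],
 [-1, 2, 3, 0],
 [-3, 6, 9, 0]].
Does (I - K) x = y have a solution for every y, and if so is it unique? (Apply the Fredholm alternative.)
(I - K) is singular (det(I - K) = 0, i.e. 1 ∈ sigma(K)). (I - K) x = y is solvable iff y ⊥ ker((I - K)^*) = span{(1, -2, -3, 0)}, i.e. iff y_1 - 2y_2 - 3y_3 = 0. When solvable, the solutions are x = y + c·(0, 1, -1, -3), c arbitrary (ker(I - K) = span{(0, 1, -1, -3)}, dimension 1).

K has rank 1, so it is an outer product K = u v^T: every row of K is a multiple of one row vector. Reading off the entries, u = (0, 1, -1, -3) and v = (1, -2, -3, 0) (row i of K equals u_i·v^T). A rank-one matrix u v^T satisfies K u = u (v·u) and kills the (3)-dimensional subspace v^⊥, so its characteristic polynomial is lambda^3 (lambda - v·u) with v·u = tr K = 1. Hence the eigenvalues of I - K are 1 (multiplicity 3) and 1 - (1) = 0, so det(I - K) = 0. (Direct check: I - K =
[[1, 0, 0, 0],
 [-1, 3, 3, 0],
 [1, -2, -2, 0],
 [3, -6, -9, 1]]
has determinant 0.) So 1 is an eigenvalue of K and (I - K) is not invertible. The finite-dimensional Fredholm alternative says: either (I - K) is invertible, or ker(I - K) ≠ {0} and then range(I - K) = ker((I - K)^*)^⊥, with dim ker(I - K) = dim ker((I - K)^*). We are in the second case, so we need both kernels. Kernel of I - K: (I - K) u = u - u (v·u) = u - u = 0, so ker(I - K) = span{u} = span{(0, 1, -1, -3)} (it is exactly 1-dimensional because rank(I - K) = 3). Kernel of the adjoint: K is real, so (I - K)^* = I - K^T = I - v u^T, and (I - v u^T) v = v - v (u·v) = 0; hence ker((I - K)^*) = span{v} = span{(1, -2, -3, 0)}. Therefore (I - K) x = y is solvable iff <y, v> = 0, i.e. iff y_1 - 2y_2 - 3y_3 = 0. When this holds, K y = u (v·y) = 0, so (I - K) y = y and x = y is a particular solution; the full solution set is the line x = y + c·u = y + c·(0, 1, -1, -3), c ∈ C.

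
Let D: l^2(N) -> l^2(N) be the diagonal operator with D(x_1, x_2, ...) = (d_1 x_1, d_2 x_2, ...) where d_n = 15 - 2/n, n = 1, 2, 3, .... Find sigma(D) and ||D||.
sigma(D) = {15 - 2/n : n ≥ 1} ∪ {15}; ||D|| = 15

A bounded diagonal operator on l^2 with diagonal entries d_n has spectrum equal to the closure of {d_n : n ≥ 1}: every d_n is an eigenvalue (with eigenvector e_n), so {d_n} ⊂ sigma(D); the spectrum is closed, so its closure is too; and for lambda not in the closure, (D - lambda I) has bounded inverse (the diagonal entries 1/(d_n - lambda) are bounded). For our sequence d_n = 15 - 2/n, n = 1, 2, 3, ...:
  - {d_n} = {15 - 2/n : n ≥ 1}; the only limit point is 15
  - closure = {15 - 2/n : n ≥ 1} ∪ {15}
For the norm: a diagonal operator has ||D|| = sup_n |d_n|. Here d_n = 15 - 2/n increases monotonically from d_1 = 13 toward 15, with all terms in [13, 15); so sup_n |d_n| = 15 (the supremum is the limit, not attained). So ||D|| = 15.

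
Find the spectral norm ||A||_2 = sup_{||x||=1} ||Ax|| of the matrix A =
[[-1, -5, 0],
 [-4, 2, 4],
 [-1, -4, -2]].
||A||_2 ≈ 7.3262 (= sqrt(largest eigenvalue of A^T A))

||A||_2 = sigma_max(A) = sqrt(lambda_max(A^T A)). Form the symmetric matrix M = A^T A =
[[18, 1, -14],
 [1, 45, 16],
 [-14, 16, 20]].
Its characteristic polynomial (trace, sum of principal 2x2 minors, determinant of M give the coefficients) is
  p(λ) = det(λ I - M) = λ^3 - 83λ^2 + 1617λ - 2304.
No integer candidate from the rational root theorem (±divisors of 2304) is a root, so the roots are irrational. The cubic discriminant is Δ = 1253866437 > 0, so there are three distinct real roots. p(1) = -769 and p(2) = 606 have opposite signs, so a root lies in (1, 2); Newton's method refines it to λ ≈ 1.5451. p(27) = 531 and p(28) = -148 have opposite signs, so a root lies in (27, 28); Newton's method refines it to λ ≈ 27.7821. p(53) = -873 and p(54) = 450 have opposite signs, so a root lies in (53, 54); Newton's method refines it to λ ≈ 53.6728. Check (Vieta): the three roots sum to 83, matching tr M = 83.
So the eigenvalues of A^T A are ≈ 1.5451, 27.7821, 53.6728 (all ≥ 0, as they must be for A^T A). The largest is λ_max ≈ 53.6728, hence ||A||_2 = sqrt(λ_max) ≈ 7.3262.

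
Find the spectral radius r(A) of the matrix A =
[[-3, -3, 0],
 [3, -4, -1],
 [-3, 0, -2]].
r(A) = sqrt(17) ≈ 4.1231

The eigenvalues of A are the roots of its characteristic polynomial. With M = A (coefficients from the trace, the sum of principal 2x2 minors, and det A):
  p(λ) = det(λ I - M) = λ^3 + 9λ^2 + 35λ + 51.
By the rational root theorem any rational root is an integer divisor of 51. Testing λ = -3: p(-3) = -27 + 81 - 105 + 51 = 0, so λ = -3 is a root. Dividing out (λ + 3) leaves p(λ) = (λ + 3)(λ^2 + 6λ + 17). For λ^2 + 6λ + 17 the discriminant is -32. It is negative, so the roots are the complex-conjugate pair λ = -3 ± (sqrt(32)/2) i ≈ -3 ± 2.8284i. For a conjugate pair the product of the roots equals the constant term, so |λ|^2 = 17 and |λ| = sqrt(17) ≈ 4.1231.
Thus the eigenvalues (to 4 decimals) are -3 ± 2.8284i (modulus 4.1231); -3 (modulus 3). The spectral radius is the largest modulus: r(A) = sqrt(17) ≈ 4.1231. (Cross-check: r(A) ≤ ||A||_2 ≈ 5.4003; equality holds whenever A is normal, though it can also hold for some non-normal A.)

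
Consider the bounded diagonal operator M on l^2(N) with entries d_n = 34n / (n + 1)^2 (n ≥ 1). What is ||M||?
||M|| = 17/2 (attained at n = 1)

For M diagonal, ||M|| = sup_n |d_n|. Treat f(x) = 34x / (x + 1)^2 for real x > 0. By the quotient rule, f'(x) = 34(1 - x)/(x + 1)^3, which is positive for x < 1 and negative for x > 1. So f has a unique maximum at x = 1, and since 1 is a positive integer, the supremum over n ≥ 1 is attained at n = 1: d_1 = 34·1/(1 + 1)^2 = 34·1/4 = 17/2. Hence ||M|| = 17/2.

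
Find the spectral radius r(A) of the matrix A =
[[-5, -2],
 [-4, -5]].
r(A) = (10 + sqrt(32))/2 ≈ 7.8284

The eigenvalues of A are the roots of its characteristic polynomial. With M = A (coefficients from the trace and determinant):
  p(λ) = det(λ I - M) = λ^2 + 10λ + 17.
For λ^2 + 10λ + 17 the discriminant is 32. It is nonnegative but not a perfect square, so the roots are real and irrational: λ = (-10 ± sqrt(32))/2 ≈ -2.1716, -7.8284.
Thus the eigenvalues (to 4 decimals) are -2.1716 (modulus 2.1716); -7.8284 (modulus 7.8284). The spectral radius is the largest modulus: r(A) = (10 + sqrt(32))/2 ≈ 7.8284. (Cross-check: r(A) ≤ ||A||_2 ≈ 8.099; equality holds whenever A is normal, though it can also hold for some non-normal A.)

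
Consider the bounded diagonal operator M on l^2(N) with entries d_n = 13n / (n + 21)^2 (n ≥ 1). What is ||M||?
||M|| = 13/84 (attained at n = 21)

For M diagonal, ||M|| = sup_n |d_n|. Treat f(x) = 13x / (x + 21)^2 for real x > 0. By the quotient rule, f'(x) = 13(21 - x)/(x + 21)^3, which is positive for x < 21 and negative for x > 21. So f has a unique maximum at x = 21, and since 21 is a positive integer, the supremum over n ≥ 1 is attained at n = 21: d_21 = 13·21/(21 + 21)^2 = 13·21/1764 = 13/84. Hence ||M|| = 13/84.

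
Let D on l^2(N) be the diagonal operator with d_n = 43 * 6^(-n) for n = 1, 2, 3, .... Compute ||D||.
||D|| = 43/6 (attained at n = 1)

For D diagonal, ||D|| = sup_n |d_n|. The sequence d_n = 43 * 6^(-n) is positive and strictly decreasing (ratio 6^(-1) < 1), so the supremum is d_1 = 43/6. Hence ||D|| = 43/6.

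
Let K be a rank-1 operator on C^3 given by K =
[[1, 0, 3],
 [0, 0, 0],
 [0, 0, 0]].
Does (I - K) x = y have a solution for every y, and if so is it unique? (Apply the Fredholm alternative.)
(I - K) is singular (det(I - K) = 0, i.e. 1 ∈ sigma(K)). (I - K) x = y is solvable iff y ⊥ ker((I - K)^*) = span{(1, 0, 3)}, i.e. iff y_1 + 3y_3 = 0. When solvable, the solutions are x = y + c·(1, 0, 0), c arbitrary (ker(I - K) = span{(1, 0, 0)}, dimension 1).

K has rank 1, so it is an outer product K = u v^T: every row of K is a multiple of one row vector. Reading off the entries, u = (1, 0, 0) and v = (1, 0, 3) (row i of K equals u_i·v^T). A rank-one matrix u v^T satisfies K u = u (v·u) and kills the (2)-dimensional subspace v^⊥, so its characteristic polynomial is lambda^2 (lambda - v·u) with v·u = tr K = 1. Hence the eigenvalues of I - K are 1 (multiplicity 2) and 1 - (1) = 0, so det(I - K) = 0. (Direct check: I - K =
[[0, 0, -3],
 [0, 1, 0],
 [0, 0, 1]]
has determinant 0.) So 1 is an eigenvalue of K and (I - K) is not invertible. The finite-dimensional Fredholm alternative says: either (I - K) is invertible, or ker(I - K) ≠ {0} and then range(I - K) = ker((I - K)^*)^⊥, with dim ker(I - K) = dim ker((I - K)^*). We are in the second case, so we need both kernels. Kernel of I - K: (I - K) u = u - u (v·u) = u - u = 0, so ker(I - K) = span{u} = span{(1, 0, 0)} (it is exactly 1-dimensional because rank(I - K) = 2). Kernel of the adjoint: K is real, so (I - K)^* = I - K^T = I - v u^T, and (I - v u^T) v = v - v (u·v) = 0; hence ker((I - K)^*) = span{v} = span{(1, 0, 3)}. Therefore (I - K) x = y is solvable iff <y, v> = 0, i.e. iff y_1 + 3y_3 = 0. When this holds, K y = u (v·y) = 0, so (I - K) y = y and x = y is a particular solution; the full solution set is the line x = y + c·u = y + c·(1, 0, 0), c ∈ C.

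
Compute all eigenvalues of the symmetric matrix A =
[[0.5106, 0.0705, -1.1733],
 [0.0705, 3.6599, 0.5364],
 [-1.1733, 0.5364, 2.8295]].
sigma(A) ≈ {0, 3, 4}

A is real symmetric, so its spectrum consists of real eigenvalues. Expanding the characteristic polynomial of the displayed matrix gives
  det(λ I - A) = p(λ) = λ^3 + (-7)λ^2 + (12)λ + (0).
Solving p(λ) = 0 yields eigenvalues ≈ 0, 3, 4. (A is shown rounded to 4 decimals, so these recover the underlying integer eigenvalues to within that precision.)
Verification: the trace of A = 7 equals the sum of eigenvalues 7, and det(A) ≈ -0.0004 matches the eigenvalue product 0.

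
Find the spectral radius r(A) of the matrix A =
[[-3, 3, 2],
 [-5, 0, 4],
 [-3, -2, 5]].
r(A) ≈ 3.8528

The eigenvalues of A are the roots of its characteristic polynomial. With M = A (coefficients from the trace, the sum of principal 2x2 minors, and det A):
  p(λ) = det(λ I - M) = λ^3 - 2λ^2 + 14λ - 35.
No integer candidate from the rational root theorem (±divisors of 35) is a root, so the roots are irrational. The cubic discriminant is Δ = -26747 < 0, so there is one real root and a complex-conjugate pair. p(2) = -7 and p(3) = 16 have opposite signs, so a root lies in (2, 3); Newton's method refines it to λ ≈ 2.3579. Dividing out (λ - (2.3579)) leaves approximately λ^2 + 0.3579λ + 14.8438. For λ^2 + 0.3579λ + 14.8438 the discriminant is -59.2473. It is negative, so the remaining roots are the complex-conjugate pair λ ≈ -0.1789 ± 3.8486i. Their product equals the constant term, so |λ|^2 ≈ 14.8438 and |λ| ≈ 3.8528.
Thus the eigenvalues (to 4 decimals) are 2.3579 (modulus 2.3579); -0.1789 ± 3.8486i (modulus 3.8528). The spectral radius is the largest modulus: r(A) ≈ 3.8528. (Cross-check: r(A) ≤ ||A||_2 ≈ 9.2207; equality holds whenever A is normal, though it can also hold for some non-normal A.)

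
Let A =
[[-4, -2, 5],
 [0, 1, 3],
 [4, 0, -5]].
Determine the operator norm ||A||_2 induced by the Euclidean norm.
||A||_2 ≈ 9.4336 (= sqrt(largest eigenvalue of A^T A))

||A||_2 = sigma_max(A) = sqrt(lambda_max(A^T A)). Form the symmetric matrix M = A^T A =
[[32, 8, -40],
 [8, 5, -7],
 [-40, -7, 59]].
Its characteristic polynomial (trace, sum of principal 2x2 minors, determinant of M give the coefficients) is
  p(λ) = det(λ I - M) = λ^3 - 96λ^2 + 630λ - 576.
No integer candidate from the rational root theorem (±divisors of 576) is a root, so the roots are irrational. The cubic discriminant is Δ = 1237309344 > 0, so there are three distinct real roots. p(1) = -41 and p(2) = 308 have opposite signs, so a root lies in (1, 2); Newton's method refines it to λ ≈ 1.0949. p(5) = 299 and p(6) = -36 have opposite signs, so a root lies in (5, 6); Newton's method refines it to λ ≈ 5.9116. p(88) = -7088 and p(89) = 47 have opposite signs, so a root lies in (88, 89); Newton's method refines it to λ ≈ 88.9936. Check (Vieta): the three roots sum to 96, matching tr M = 96.
So the eigenvalues of A^T A are ≈ 1.0949, 5.9116, 88.9936 (all ≥ 0, as they must be for A^T A). The largest is λ_max ≈ 88.9936, hence ||A||_2 = sqrt(λ_max) ≈ 9.4336.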